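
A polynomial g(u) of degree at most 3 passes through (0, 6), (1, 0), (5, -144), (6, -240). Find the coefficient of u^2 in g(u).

Write g(u) = au^3 + bu^2 + cu + d. Substituting each data point gives a linear system:
  d = 6
  a + b + c + d = 0
  125a + 25b + 5c + d = -144
  216a + 36b + 6c + d = -240
Solving the system yields a = -1, b = 0, c = -5, d = 6.
So g(u) = -u^3 - 5u + 6.
The coefficient of u^2 is 0.

0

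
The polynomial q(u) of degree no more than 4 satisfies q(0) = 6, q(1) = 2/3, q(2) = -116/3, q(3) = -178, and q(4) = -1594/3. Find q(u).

Write q(u) = au^4 + bu^3 + cu^2 + du + e. Substituting each data point gives a linear system:
  e = 6
  a + b + c + d + e = 2/3
  16a + 8b + 4c + 2d + e = -116/3
  81a + 27b + 9c + 3d + e = -178
  256a + 64b + 16c + 4d + e = -1594/3
Solving the system yields a = -2, b = 1, c = -6, d = 5/3, e = 6.
So q(u) = -2u⁴ + u³ - 6u² + (5/3)u + 6.
Check: q(2) = -116/3. ✓

q(u) = -2u^4 + u^3 - 6u^2 + (5/3)u + 6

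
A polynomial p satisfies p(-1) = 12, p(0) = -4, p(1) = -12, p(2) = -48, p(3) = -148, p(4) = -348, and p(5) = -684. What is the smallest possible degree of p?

Forward differences of the values at s = -1, 0, 1, 2, 3, 4, 5:
  p  : 12  -4  -12  -48  -148  -348  -684
  Δ  : -16  -8  -36  -100  -200  -336
  Δ^2: 8  -28  -64  -100  -136
  Δ^3: -36  -36  -36  -36
  Δ^4: 0  0  0
  Δ^5: 0  0
  Δ^6: 0
The third differences are constant (-36) and nonzero, while all higher differences vanish, so the minimal degree is 3.

3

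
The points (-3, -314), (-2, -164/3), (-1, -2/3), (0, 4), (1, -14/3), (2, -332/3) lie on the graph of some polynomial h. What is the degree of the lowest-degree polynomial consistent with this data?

4

Forward differences of the values at x = -3, -2, -1, 0, 1, 2:
  h  : -314  -164/3  -2/3  4  -14/3  -332/3
  Δ  : 778/3  54  14/3  -26/3  -106
  Δ^2: -616/3  -148/3  -40/3  -292/3
  Δ^3: 156  36  -84
  Δ^4: -120  -120
  Δ^5: 0
The fourth differences are constant (-120) and nonzero, while all higher differences vanish, so the minimal degree is 4.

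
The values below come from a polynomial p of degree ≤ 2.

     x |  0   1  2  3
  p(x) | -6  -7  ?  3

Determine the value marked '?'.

-4

On equispaced nodes a degree-2 polynomial has vanishing third forward difference, so
  - p(0) + 3·p(1) - 3·p(2) + p(3) = 0.
Substituting the known values and solving for p(2):
  -3·p(2) = 12
  p(2) = -4.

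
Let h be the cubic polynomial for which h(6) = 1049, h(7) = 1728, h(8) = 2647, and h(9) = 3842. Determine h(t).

Write h(t) = at^3 + bt^2 + ct + d. Substituting each data point gives a linear system:
  216a + 36b + 6c + d = 1049
  343a + 49b + 7c + d = 1728
  512a + 64b + 8c + d = 2647
  729a + 81b + 9c + d = 3842
Solving the system yields a = 6, b = -6, c = -5, d = -1.
So h(t) = 6t^3 - 6t^2 - 5t - 1.
Check: h(9) = 3842. ✓

h(t) = 6t^3 - 6t^2 - 5t - 1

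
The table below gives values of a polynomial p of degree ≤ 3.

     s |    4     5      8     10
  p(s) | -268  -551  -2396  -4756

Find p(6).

Using the Lagrange interpolation formula with nodes 4, 5, 8, 10:
  L_0(s) = (s - 5)(s - 8)(s - 10) / -24
  L_1(s) = (s - 4)(s - 8)(s - 10) / 15
  L_2(s) = (s - 4)(s - 5)(s - 10) / -24
  L_3(s) = (s - 4)(s - 5)(s - 8) / 60
Then p(s) = -268·L_0(s) - 551·L_1(s) - 2396·L_2(s) - 4756·L_3(s).
Expanding and collecting terms gives p(s) = -5s³ + 2s² + 4s + 4.
Evaluating at s = 6: p(6) = -980.

-980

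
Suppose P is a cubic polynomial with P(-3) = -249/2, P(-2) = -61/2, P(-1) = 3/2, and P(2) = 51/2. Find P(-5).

-1237/2

Write P(t) = at^3 + bt^2 + ct + d. Substituting each data point gives a linear system:
  -27a + 9b - 3c + d = -249/2
  -8a + 4b - 2c + d = -61/2
  -a + b - c + d = 3/2
  8a + 4b + 2c + d = 51/2
Solving the system yields a = 5, b = -1, c = -6, d = 3/2.
So P(t) = 5t^3 - t^2 - 6t + 3/2.
Then P(-5) = -1237/2.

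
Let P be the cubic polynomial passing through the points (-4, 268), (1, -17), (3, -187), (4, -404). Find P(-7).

Write P(u) = au^3 + bu^2 + cu + d. Substituting each data point gives a linear system:
  -64a + 16b - 4c + d = 268
  a + b + c + d = -17
  27a + 9b + 3c + d = -187
  64a + 16b + 4c + d = -404
Solving the system yields a = -5, b = -4, c = -4, d = -4.
So P(u) = -5u^3 - 4u^2 - 4u - 4.
Then P(-7) = 1543.

1543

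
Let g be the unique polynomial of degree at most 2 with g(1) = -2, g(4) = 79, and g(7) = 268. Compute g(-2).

25

Forward differences of the values at n = 1, 4, 7:
  g  : -2  79  268
  Δ  : 81  189
  Δ^2: 108
The second differences are constant, confirming degree 2.
Interpolating (Newton forward form) and evaluating at n = -2 gives g(-2) = 25.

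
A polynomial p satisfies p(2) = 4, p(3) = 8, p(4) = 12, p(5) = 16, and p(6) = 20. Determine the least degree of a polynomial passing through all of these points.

1

Forward differences of the values at x = 2, 3, 4, 5, 6:
  p  : 4  8  12  16  20
  Δ  : 4  4  4  4
  Δ^2: 0  0  0
  Δ^3: 0  0
  Δ^4: 0
The first differences are constant (4) and nonzero, while all higher differences vanish, so the minimal degree is 1.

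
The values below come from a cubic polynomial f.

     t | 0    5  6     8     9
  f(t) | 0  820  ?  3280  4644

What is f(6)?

The 4 known points determine the degree-3 polynomial uniquely.
Write f(t) = at^3 + bt^2 + ct + d. Substituting each data point gives a linear system:
  d = 0
  125a + 25b + 5c + d = 820
  512a + 64b + 8c + d = 3280
  729a + 81b + 9c + d = 4644
Solving the system yields a = 6, b = 4, c = -6, d = 0.
So f(t) = 6t^3 + 4t^2 - 6t.
Then f(6) = 1404.

1404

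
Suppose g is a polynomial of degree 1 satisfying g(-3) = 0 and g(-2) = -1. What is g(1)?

Write g(u) = au + b. Substituting each data point gives a linear system:
  -3a + b = 0
  -2a + b = -1
Solving the system yields a = -1, b = -3.
So g(u) = -u - 3.
Then g(1) = -4.

-4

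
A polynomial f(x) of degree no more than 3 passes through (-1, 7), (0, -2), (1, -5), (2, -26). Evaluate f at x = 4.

-218

Using the Lagrange interpolation formula with nodes -1, 0, 1, 2:
  L_0(x) = x(x - 1)(x - 2) / -6
  L_1(x) = (x + 1)(x - 1)(x - 2) / 2
  L_2(x) = (x + 1)x(x - 2) / -2
  L_3(x) = (x + 1)x(x - 1) / 6
Then f(x) = 7·L_0(x) - 2·L_1(x) - 5·L_2(x) - 26·L_3(x).
Expanding and collecting terms gives f(x) = -4x³ + 3x² - 2x - 2.
Evaluating at x = 4: f(4) = -218.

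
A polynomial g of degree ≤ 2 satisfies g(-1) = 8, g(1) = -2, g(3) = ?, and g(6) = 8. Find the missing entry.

The 3 known points determine the degree-2 polynomial uniquely.
Write g(t) = at^2 + bt + c. Substituting each data point gives a linear system:
  a - b + c = 8
  a + b + c = -2
  36a + 6b + c = 8
Solving the system yields a = 1, b = -5, c = 2.
So g(t) = t^2 - 5t + 2.
Then g(3) = -4.

-4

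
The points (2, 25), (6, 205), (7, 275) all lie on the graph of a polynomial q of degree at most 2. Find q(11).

Write q(x) = ax^2 + bx + c. Substituting each data point gives a linear system:
  4a + 2b + c = 25
  36a + 6b + c = 205
  49a + 7b + c = 275
Solving the system yields a = 5, b = 5, c = -5.
So q(x) = 5x² + 5x - 5.
Then q(11) = 655.

655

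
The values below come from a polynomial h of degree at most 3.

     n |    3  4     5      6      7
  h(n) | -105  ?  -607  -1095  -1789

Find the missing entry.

-289

The 4 known points determine the degree-3 polynomial uniquely.
Write h(n) = an^3 + bn^2 + cn + d. Substituting each data point gives a linear system:
  27a + 9b + 3c + d = -105
  125a + 25b + 5c + d = -607
  216a + 36b + 6c + d = -1095
  343a + 49b + 7c + d = -1789
Solving the system yields a = -6, b = 5, c = 3, d = 3.
So h(n) = -6n³ + 5n² + 3n + 3.
Then h(4) = -289.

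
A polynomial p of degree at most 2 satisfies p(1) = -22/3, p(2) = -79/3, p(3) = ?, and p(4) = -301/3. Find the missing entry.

-172/3

On equispaced nodes a degree-2 polynomial has vanishing third forward difference, so
  - p(1) + 3·p(2) - 3·p(3) + p(4) = 0.
Substituting the known values and solving for p(3):
  -3·p(3) = 172
  p(3) = -172/3.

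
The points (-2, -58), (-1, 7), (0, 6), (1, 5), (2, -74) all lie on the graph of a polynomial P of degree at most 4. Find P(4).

Forward differences of the values at x = -2, -1, 0, 1, 2:
  P  : -58  7  6  5  -74
  Δ  : 65  -1  -1  -79
  Δ^2: -66  0  -78
  Δ^3: 66  -78
  Δ^4: -144
The fourth differences are constant, confirming degree 4.
Interpolating (Newton forward form) and evaluating at x = 4 gives P(4) = -1498.

-1498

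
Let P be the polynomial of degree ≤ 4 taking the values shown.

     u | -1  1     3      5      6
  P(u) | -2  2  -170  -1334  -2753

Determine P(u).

P(u) = -2u^4 - u^3 + u^2 + 3u + 1

Write P(u) = au^4 + bu^3 + cu^2 + du + e. Substituting each data point gives a linear system:
  a - b + c - d + e = -2
  a + b + c + d + e = 2
  81a + 27b + 9c + 3d + e = -170
  625a + 125b + 25c + 5d + e = -1334
  1296a + 216b + 36c + 6d + e = -2753
Solving the system yields a = -2, b = -1, c = 1, d = 3, e = 1.
So P(u) = -2u^4 - u^3 + u^2 + 3u + 1.
Check: P(3) = -170. ✓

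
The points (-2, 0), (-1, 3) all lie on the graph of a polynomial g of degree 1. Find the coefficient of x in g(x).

3

Write g(x) = ax + b. Substituting each data point gives a linear system:
  -2a + b = 0
  -a + b = 3
Solving the system yields a = 3, b = 6.
So g(x) = 3x + 6.
The leading coefficient is 3.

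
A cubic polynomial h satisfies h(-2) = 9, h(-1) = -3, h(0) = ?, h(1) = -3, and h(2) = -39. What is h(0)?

1

The 4 known points determine the degree-3 polynomial uniquely.
Write h(x) = ax^3 + bx^2 + cx + d. Substituting each data point gives a linear system:
  -8a + 4b - 2c + d = 9
  -a + b - c + d = -3
  a + b + c + d = -3
  8a + 4b + 2c + d = -39
Solving the system yields a = -4, b = -4, c = 4, d = 1.
So h(x) = -4x³ - 4x² + 4x + 1.
Then h(0) = 1.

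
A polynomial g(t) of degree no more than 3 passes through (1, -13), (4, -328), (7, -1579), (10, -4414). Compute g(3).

Using the Lagrange interpolation formula with nodes 1, 4, 7, 10:
  L_0(t) = (t - 4)(t - 7)(t - 10) / -162
  L_1(t) = (t - 1)(t - 7)(t - 10) / 54
  L_2(t) = (t - 1)(t - 4)(t - 10) / -54
  L_3(t) = (t - 1)(t - 4)(t - 7) / 162
Then g(t) = -13·L_0(t) - 328·L_1(t) - 1579·L_2(t) - 4414·L_3(t).
Expanding and collecting terms gives g(t) = -4t^3 - 4t^2 - t - 4.
Evaluating at t = 3: g(3) = -151.

-151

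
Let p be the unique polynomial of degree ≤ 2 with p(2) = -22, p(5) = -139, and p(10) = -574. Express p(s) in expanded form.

Write p(s) = as^2 + bs + c. Substituting each data point gives a linear system:
  4a + 2b + c = -22
  25a + 5b + c = -139
  100a + 10b + c = -574
Solving the system yields a = -6, b = 3, c = -4.
So p(s) = -6s^2 + 3s - 4.
Check: p(2) = -22. ✓

p(s) = -6s^2 + 3s - 4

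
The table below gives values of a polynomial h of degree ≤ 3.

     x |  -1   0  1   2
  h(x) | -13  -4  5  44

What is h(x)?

h(x) = 5x^3 + 4x - 4

Write h(x) = ax^3 + bx^2 + cx + d. Substituting each data point gives a linear system:
  -a + b - c + d = -13
  d = -4
  a + b + c + d = 5
  8a + 4b + 2c + d = 44
Solving the system yields a = 5, b = 0, c = 4, d = -4.
So h(x) = 5x^3 + 4x - 4.
Check: h(2) = 44. ✓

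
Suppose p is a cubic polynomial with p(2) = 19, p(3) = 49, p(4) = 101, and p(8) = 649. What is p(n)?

Write p(n) = an^3 + bn^2 + cn + d. Substituting each data point gives a linear system:
  8a + 4b + 2c + d = 19
  27a + 9b + 3c + d = 49
  64a + 16b + 4c + d = 101
  512a + 64b + 8c + d = 649
Solving the system yields a = 1, b = 2, c = 1, d = 1.
So p(n) = n³ + 2n² + n + 1.
Check: p(8) = 649. ✓

p(n) = n^3 + 2n^2 + n + 1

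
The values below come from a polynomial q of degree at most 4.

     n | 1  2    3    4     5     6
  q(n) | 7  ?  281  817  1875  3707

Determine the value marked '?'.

63

On equispaced nodes a degree-4 polynomial has vanishing fifth forward difference, so
  - q(1) + 5·q(2) - 10·q(3) + 10·q(4) - 5·q(5) + q(6) = 0.
Substituting the known values and solving for q(2):
  5·q(2) = 315
  q(2) = 63.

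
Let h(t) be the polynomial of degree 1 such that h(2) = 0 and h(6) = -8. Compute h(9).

Using the Lagrange interpolation formula with nodes 2, 6:
  L_0(t) = (t - 6) / -4
  L_1(t) = (t - 2) / 4
Then h(t) = 0·L_0(t) - 8·L_1(t).
Expanding and collecting terms gives h(t) = -2t + 4.
Evaluating at t = 9: h(9) = -14.

-14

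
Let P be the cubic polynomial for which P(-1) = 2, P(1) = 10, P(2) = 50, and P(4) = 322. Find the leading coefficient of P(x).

Write P(x) = ax^3 + bx^2 + cx + d. Substituting each data point gives a linear system:
  -a + b - c + d = 2
  a + b + c + d = 10
  8a + 4b + 2c + d = 50
  64a + 16b + 4c + d = 322
Solving the system yields a = 4, b = 4, c = 0, d = 2.
So P(x) = 4x³ + 4x² + 2.
The leading coefficient is 4.

4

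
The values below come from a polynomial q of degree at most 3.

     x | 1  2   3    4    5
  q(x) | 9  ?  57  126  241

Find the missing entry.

The 4 known points determine the degree-3 polynomial uniquely.
Write q(x) = ax^3 + bx^2 + cx + d. Substituting each data point gives a linear system:
  a + b + c + d = 9
  27a + 9b + 3c + d = 57
  64a + 16b + 4c + d = 126
  125a + 25b + 5c + d = 241
Solving the system yields a = 2, b = -1, c = 2, d = 6.
So q(x) = 2x³ - x² + 2x + 6.
Then q(2) = 22.

22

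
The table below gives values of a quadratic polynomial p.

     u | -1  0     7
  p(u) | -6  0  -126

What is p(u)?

Write p(u) = au^2 + bu + c. Substituting each data point gives a linear system:
  a - b + c = -6
  c = 0
  49a + 7b + c = -126
Solving the system yields a = -3, b = 3, c = 0.
So p(u) = -3u² + 3u.
Check: p(0) = 0. ✓

p(u) = -3u^2 + 3u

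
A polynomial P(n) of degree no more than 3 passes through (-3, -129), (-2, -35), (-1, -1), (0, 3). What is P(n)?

P(n) = 5n^3 - n + 3

Write P(n) = an^3 + bn^2 + cn + d. Substituting each data point gives a linear system:
  -27a + 9b - 3c + d = -129
  -8a + 4b - 2c + d = -35
  -a + b - c + d = -1
  d = 3
Solving the system yields a = 5, b = 0, c = -1, d = 3.
So P(n) = 5n³ - n + 3.
Check: P(-1) = -1. ✓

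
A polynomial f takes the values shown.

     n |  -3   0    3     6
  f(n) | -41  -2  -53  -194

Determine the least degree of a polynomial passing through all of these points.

2

Forward differences of the values at n = -3, 0, 3, 6:
  f  : -41  -2  -53  -194
  Δ  : 39  -51  -141
  Δ^2: -90  -90
  Δ^3: 0
The second differences are constant (-90) and nonzero, while all higher differences vanish, so the minimal degree is 2.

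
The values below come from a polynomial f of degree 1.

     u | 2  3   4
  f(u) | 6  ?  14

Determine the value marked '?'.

10

The 2 known points determine the degree-1 polynomial uniquely.
Write f(u) = au + b. Substituting each data point gives a linear system:
  2a + b = 6
  4a + b = 14
Solving the system yields a = 4, b = -2.
So f(u) = 4u - 2.
Then f(3) = 10.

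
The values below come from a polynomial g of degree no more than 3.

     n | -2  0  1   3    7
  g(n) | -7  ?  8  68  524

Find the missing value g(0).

The 4 known points determine the degree-3 polynomial uniquely.
Write g(n) = an^3 + bn^2 + cn + d. Substituting each data point gives a linear system:
  -8a + 4b - 2c + d = -7
  a + b + c + d = 8
  27a + 9b + 3c + d = 68
  343a + 49b + 7c + d = 524
Solving the system yields a = 1, b = 3, c = 5, d = -1.
So g(n) = n^3 + 3n^2 + 5n - 1.
Then g(0) = -1.

-1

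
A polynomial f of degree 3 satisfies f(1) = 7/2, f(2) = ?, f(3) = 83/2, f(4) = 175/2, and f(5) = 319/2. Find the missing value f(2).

31/2

On equispaced nodes a degree-3 polynomial has vanishing fourth forward difference, so
  f(1) - 4·f(2) + 6·f(3) - 4·f(4) + f(5) = 0.
Substituting the known values and solving for f(2):
  -4·f(2) = -62
  f(2) = 31/2.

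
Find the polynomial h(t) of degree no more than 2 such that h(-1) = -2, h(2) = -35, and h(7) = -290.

Write h(t) = at^2 + bt + c. Substituting each data point gives a linear system:
  a - b + c = -2
  4a + 2b + c = -35
  49a + 7b + c = -290
Solving the system yields a = -5, b = -6, c = -3.
So h(t) = -5t² - 6t - 3.
Check: h(7) = -290. ✓

h(t) = -5t^2 - 6t - 3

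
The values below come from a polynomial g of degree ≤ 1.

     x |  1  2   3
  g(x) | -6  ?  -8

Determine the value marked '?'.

-7

The 2 known points determine the degree-1 polynomial uniquely.
Write g(x) = ax + b. Substituting each data point gives a linear system:
  a + b = -6
  3a + b = -8
Solving the system yields a = -1, b = -5.
So g(x) = -x - 5.
Then g(2) = -7.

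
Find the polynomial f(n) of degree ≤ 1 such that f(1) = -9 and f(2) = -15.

Using the Lagrange interpolation formula with nodes 1, 2:
  L_0(n) = (n - 2) / -1
  L_1(n) = (n - 1) / 1
Then f(n) = -9·L_0(n) - 15·L_1(n).
Expanding and collecting terms gives f(n) = -6n - 3.
Check: f(1) = -9. ✓

f(n) = -6n - 3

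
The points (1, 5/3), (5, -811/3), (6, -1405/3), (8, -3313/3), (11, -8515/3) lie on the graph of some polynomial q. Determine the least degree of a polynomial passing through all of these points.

3

Divided differences on the nodes 1, 5, 6, 8, 11:
  order 0: 5/3  -811/3  -1405/3  -3313/3  -8515/3
  order 1: -68  -198  -318  -578
  order 2: -26  -40  -52
  order 3: -2  -2
  order 4: 0
The order-3 divided differences are all -2 (nonzero) and every higher order vanishes, so the data lies on a polynomial of degree exactly 3.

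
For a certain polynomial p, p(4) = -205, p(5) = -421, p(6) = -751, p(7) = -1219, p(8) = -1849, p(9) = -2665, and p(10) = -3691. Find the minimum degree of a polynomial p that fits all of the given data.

3

Forward differences of the values at t = 4, 5, 6, 7, 8, 9, 10:
  p  : -205  -421  -751  -1219  -1849  -2665  -3691
  Δ  : -216  -330  -468  -630  -816  -1026
  Δ^2: -114  -138  -162  -186  -210
  Δ^3: -24  -24  -24  -24
  Δ^4: 0  0  0
  Δ^5: 0  0
  Δ^6: 0
The third differences are constant (-24) and nonzero, while all higher differences vanish, so the minimal degree is 3.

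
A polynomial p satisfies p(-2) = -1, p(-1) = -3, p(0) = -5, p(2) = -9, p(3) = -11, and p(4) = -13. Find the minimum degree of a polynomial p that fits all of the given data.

Divided differences on the nodes -2, -1, 0, 2, 3, 4:
  order 0: -1  -3  -5  -9  -11  -13
  order 1: -2  -2  -2  -2  -2
  order 2: 0  0  0  0
  order 3: 0  0  0
  order 4: 0  0
  order 5: 0
The order-1 divided differences are all -2 (nonzero) and every higher order vanishes, so the data lies on a polynomial of degree exactly 1.

1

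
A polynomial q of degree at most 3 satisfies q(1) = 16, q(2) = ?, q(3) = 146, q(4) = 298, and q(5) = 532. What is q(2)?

On equispaced nodes a degree-3 polynomial has vanishing fourth forward difference, so
  q(1) - 4·q(2) + 6·q(3) - 4·q(4) + q(5) = 0.
Substituting the known values and solving for q(2):
  -4·q(2) = -232
  q(2) = 58.

58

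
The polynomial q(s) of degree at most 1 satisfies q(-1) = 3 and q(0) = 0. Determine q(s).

Write q(s) = as + b. Substituting each data point gives a linear system:
  -a + b = 3
  b = 0
Solving the system yields a = -3, b = 0.
So q(s) = -3s.
Check: q(0) = 0. ✓

q(s) = -3s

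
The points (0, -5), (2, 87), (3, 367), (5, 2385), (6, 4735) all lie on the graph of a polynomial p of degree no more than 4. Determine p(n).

Write p(n) = an^4 + bn^3 + cn^2 + dn + e. Substituting each data point gives a linear system:
  e = -5
  16a + 8b + 4c + 2d + e = 87
  81a + 27b + 9c + 3d + e = 367
  625a + 125b + 25c + 5d + e = 2385
  1296a + 216b + 36c + 6d + e = 4735
Solving the system yields a = 3, b = 3, c = 6, d = -2, e = -5.
So p(n) = 3n⁴ + 3n³ + 6n² - 2n - 5.
Check: p(2) = 87. ✓

p(n) = 3n^4 + 3n^3 + 6n^2 - 2n - 5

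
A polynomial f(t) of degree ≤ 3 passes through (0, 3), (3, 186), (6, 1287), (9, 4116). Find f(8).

Forward differences of the values at t = 0, 3, 6, 9:
  f  : 3  186  1287  4116
  Δ  : 183  1101  2829
  Δ^2: 918  1728
  Δ^3: 810
The third differences are constant, confirming degree 3.
Interpolating (Newton forward form) and evaluating at t = 8 gives f(8) = 2931.

2931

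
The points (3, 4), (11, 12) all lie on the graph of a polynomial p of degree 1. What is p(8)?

9

Write p(x) = ax + b. Substituting each data point gives a linear system:
  3a + b = 4
  11a + b = 12
Solving the system yields a = 1, b = 1.
So p(x) = x + 1.
Then p(8) = 9.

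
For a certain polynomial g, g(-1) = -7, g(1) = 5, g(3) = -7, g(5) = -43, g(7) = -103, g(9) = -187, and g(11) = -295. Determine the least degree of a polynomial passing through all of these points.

2

Forward differences of the values at u = -1, 1, 3, 5, 7, 9, 11:
  g  : -7  5  -7  -43  -103  -187  -295
  Δ  : 12  -12  -36  -60  -84  -108
  Δ^2: -24  -24  -24  -24  -24
  Δ^3: 0  0  0  0
  Δ^4: 0  0  0
  Δ^5: 0  0
  Δ^6: 0
The second differences are constant (-24) and nonzero, while all higher differences vanish, so the minimal degree is 2.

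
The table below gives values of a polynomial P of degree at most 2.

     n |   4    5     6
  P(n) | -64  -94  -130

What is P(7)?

-172

Write P(n) = an^2 + bn + c. Substituting each data point gives a linear system:
  16a + 4b + c = -64
  25a + 5b + c = -94
  36a + 6b + c = -130
Solving the system yields a = -3, b = -3, c = -4.
So P(n) = -3n² - 3n - 4.
Then P(7) = -172.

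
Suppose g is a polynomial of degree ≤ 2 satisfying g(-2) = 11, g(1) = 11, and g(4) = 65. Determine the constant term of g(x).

Write g(x) = ax^2 + bx + c. Substituting each data point gives a linear system:
  4a - 2b + c = 11
  a + b + c = 11
  16a + 4b + c = 65
Solving the system yields a = 3, b = 3, c = 5.
So g(x) = 3x^2 + 3x + 5.
The constant term is 5.

5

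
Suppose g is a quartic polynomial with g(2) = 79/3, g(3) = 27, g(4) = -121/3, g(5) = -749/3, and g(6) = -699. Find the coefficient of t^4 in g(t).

-1

Write g(t) = at^4 + bt^3 + ct^2 + dt + e. Substituting each data point gives a linear system:
  16a + 8b + 4c + 2d + e = 79/3
  81a + 27b + 9c + 3d + e = 27
  256a + 64b + 16c + 4d + e = -121/3
  625a + 125b + 25c + 5d + e = -749/3
  1296a + 216b + 36c + 6d + e = -699
Solving the system yields a = -1, b = 5/3, c = 6, d = 4, e = -3.
So g(t) = -t^4 + (5/3)t^3 + 6t^2 + 4t - 3.
The leading coefficient is -1.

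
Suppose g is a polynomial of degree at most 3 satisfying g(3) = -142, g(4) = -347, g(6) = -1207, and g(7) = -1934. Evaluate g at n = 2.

-39

Using the Lagrange interpolation formula with nodes 3, 4, 6, 7:
  L_0(n) = (n - 4)(n - 6)(n - 7) / -12
  L_1(n) = (n - 3)(n - 6)(n - 7) / 6
  L_2(n) = (n - 3)(n - 4)(n - 7) / -6
  L_3(n) = (n - 3)(n - 4)(n - 6) / 12
Then g(n) = -142·L_0(n) - 347·L_1(n) - 1207·L_2(n) - 1934·L_3(n).
Expanding and collecting terms gives g(n) = -6n^3 + 3n^2 - 4n + 5.
Evaluating at n = 2: g(2) = -39.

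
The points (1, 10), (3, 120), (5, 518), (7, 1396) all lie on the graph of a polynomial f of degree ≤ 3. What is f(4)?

271

Using the Lagrange interpolation formula with nodes 1, 3, 5, 7:
  L_0(x) = (x - 3)(x - 5)(x - 7) / -48
  L_1(x) = (x - 1)(x - 5)(x - 7) / 16
  L_2(x) = (x - 1)(x - 3)(x - 7) / -16
  L_3(x) = (x - 1)(x - 3)(x - 5) / 48
Then f(x) = 10·L_0(x) + 120·L_1(x) + 518·L_2(x) + 1396·L_3(x).
Expanding and collecting terms gives f(x) = 4x³ + 3x + 3.
Evaluating at x = 4: f(4) = 271.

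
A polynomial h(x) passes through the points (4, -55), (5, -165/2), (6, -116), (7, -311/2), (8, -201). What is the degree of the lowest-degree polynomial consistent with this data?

2

Forward differences of the values at x = 4, 5, 6, 7, 8:
  h  : -55  -165/2  -116  -311/2  -201
  Δ  : -55/2  -67/2  -79/2  -91/2
  Δ^2: -6  -6  -6
  Δ^3: 0  0
  Δ^4: 0
The second differences are constant (-6) and nonzero, while all higher differences vanish, so the minimal degree is 2.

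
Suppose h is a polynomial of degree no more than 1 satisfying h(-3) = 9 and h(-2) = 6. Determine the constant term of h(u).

0

Write h(u) = au + b. Substituting each data point gives a linear system:
  -3a + b = 9
  -2a + b = 6
Solving the system yields a = -3, b = 0.
So h(u) = -3u.
The constant term is 0.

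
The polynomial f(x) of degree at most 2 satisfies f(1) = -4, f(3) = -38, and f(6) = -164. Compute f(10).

Using the Lagrange interpolation formula with nodes 1, 3, 6:
  L_0(x) = (x - 3)(x - 6) / 10
  L_1(x) = (x - 1)(x - 6) / -6
  L_2(x) = (x - 1)(x - 3) / 15
Then f(x) = -4·L_0(x) - 38·L_1(x) - 164·L_2(x).
Expanding and collecting terms gives f(x) = -5x^2 + 3x - 2.
Evaluating at x = 10: f(10) = -472.

-472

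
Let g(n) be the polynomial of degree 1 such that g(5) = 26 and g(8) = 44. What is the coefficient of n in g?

Write g(n) = an + b. Substituting each data point gives a linear system:
  5a + b = 26
  8a + b = 44
Solving the system yields a = 6, b = -4.
So g(n) = 6n - 4.
The leading coefficient is 6.

6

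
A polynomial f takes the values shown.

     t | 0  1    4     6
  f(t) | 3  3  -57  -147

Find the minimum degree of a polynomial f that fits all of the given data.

2

Divided differences on the nodes 0, 1, 4, 6:
  order 0: 3  3  -57  -147
  order 1: 0  -20  -45
  order 2: -5  -5
  order 3: 0
The order-2 divided differences are all -5 (nonzero) and every higher order vanishes, so the data lies on a polynomial of degree exactly 2.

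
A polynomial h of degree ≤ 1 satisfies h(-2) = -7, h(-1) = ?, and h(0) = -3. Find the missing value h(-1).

The 2 known points determine the degree-1 polynomial uniquely.
Write h(t) = at + b. Substituting each data point gives a linear system:
  -2a + b = -7
  b = -3
Solving the system yields a = 2, b = -3.
So h(t) = 2t - 3.
Then h(-1) = -5.

-5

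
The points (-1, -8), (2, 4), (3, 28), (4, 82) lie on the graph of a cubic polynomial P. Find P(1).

Using the Lagrange interpolation formula with nodes -1, 2, 3, 4:
  L_0(x) = (x - 2)(x - 3)(x - 4) / -60
  L_1(x) = (x + 1)(x - 3)(x - 4) / 6
  L_2(x) = (x + 1)(x - 2)(x - 4) / -4
  L_3(x) = (x + 1)(x - 2)(x - 3) / 10
Then P(x) = -8·L_0(x) + 4·L_1(x) + 28·L_2(x) + 82·L_3(x).
Expanding and collecting terms gives P(x) = 2x³ - 3x² + x - 2.
Evaluating at x = 1: P(1) = -2.

-2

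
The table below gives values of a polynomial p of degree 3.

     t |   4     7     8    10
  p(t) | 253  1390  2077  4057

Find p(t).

Write p(t) = at^3 + bt^2 + ct + d. Substituting each data point gives a linear system:
  64a + 16b + 4c + d = 253
  343a + 49b + 7c + d = 1390
  512a + 64b + 8c + d = 2077
  1000a + 100b + 10c + d = 4057
Solving the system yields a = 4, b = 1, c = -4, d = -3.
So p(t) = 4t^3 + t^2 - 4t - 3.
Check: p(7) = 1390. ✓

p(t) = 4t^3 + t^2 - 4t - 3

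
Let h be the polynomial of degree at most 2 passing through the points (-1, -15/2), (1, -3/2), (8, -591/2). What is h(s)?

h(s) = -5s^2 + 3s + 1/2

Using the Lagrange interpolation formula with nodes -1, 1, 8:
  L_0(s) = (s - 1)(s - 8) / 18
  L_1(s) = (s + 1)(s - 8) / -14
  L_2(s) = (s + 1)(s - 1) / 63
Then h(s) = -15/2·L_0(s) - 3/2·L_1(s) - 591/2·L_2(s).
Expanding and collecting terms gives h(s) = -5s^2 + 3s + 1/2.
Check: h(8) = -591/2. ✓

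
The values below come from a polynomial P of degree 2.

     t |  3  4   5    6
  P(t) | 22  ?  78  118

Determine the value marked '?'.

The 3 known points determine the degree-2 polynomial uniquely.
Write P(t) = at^2 + bt + c. Substituting each data point gives a linear system:
  9a + 3b + c = 22
  25a + 5b + c = 78
  36a + 6b + c = 118
Solving the system yields a = 4, b = -4, c = -2.
So P(t) = 4t^2 - 4t - 2.
Then P(4) = 46.

46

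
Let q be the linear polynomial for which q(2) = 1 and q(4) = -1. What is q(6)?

Write q(n) = an + b. Substituting each data point gives a linear system:
  2a + b = 1
  4a + b = -1
Solving the system yields a = -1, b = 3.
So q(n) = -n + 3.
Then q(6) = -3.

-3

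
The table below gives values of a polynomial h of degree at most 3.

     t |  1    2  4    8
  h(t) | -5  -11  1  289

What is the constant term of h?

Write h(t) = at^3 + bt^2 + ct + d. Substituting each data point gives a linear system:
  a + b + c + d = -5
  8a + 4b + 2c + d = -11
  64a + 16b + 4c + d = 1
  512a + 64b + 8c + d = 289
Solving the system yields a = 1, b = -3, c = -4, d = 1.
So h(t) = t^3 - 3t^2 - 4t + 1.
The constant term is 1.

1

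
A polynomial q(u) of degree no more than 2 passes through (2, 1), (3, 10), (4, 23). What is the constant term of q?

-5

Write q(u) = au^2 + bu + c. Substituting each data point gives a linear system:
  4a + 2b + c = 1
  9a + 3b + c = 10
  16a + 4b + c = 23
Solving the system yields a = 2, b = -1, c = -5.
So q(u) = 2u^2 - u - 5.
The constant term is -5.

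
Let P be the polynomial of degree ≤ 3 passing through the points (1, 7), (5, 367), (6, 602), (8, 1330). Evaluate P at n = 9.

Write P(n) = an^3 + bn^2 + cn + d. Substituting each data point gives a linear system:
  a + b + c + d = 7
  125a + 25b + 5c + d = 367
  216a + 36b + 6c + d = 602
  512a + 64b + 8c + d = 1330
Solving the system yields a = 2, b = 5, c = -2, d = 2.
So P(n) = 2n^3 + 5n^2 - 2n + 2.
Then P(9) = 1847.

1847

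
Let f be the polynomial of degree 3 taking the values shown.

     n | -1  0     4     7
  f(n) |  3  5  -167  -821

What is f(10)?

Write f(n) = an^3 + bn^2 + cn + d. Substituting each data point gives a linear system:
  -a + b - c + d = 3
  d = 5
  64a + 16b + 4c + d = -167
  343a + 49b + 7c + d = -821
Solving the system yields a = -2, b = -3, c = 1, d = 5.
So f(n) = -2n³ - 3n² + n + 5.
Then f(10) = -2285.

-2285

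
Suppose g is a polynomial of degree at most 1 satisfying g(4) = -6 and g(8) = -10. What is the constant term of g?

-2

Write g(n) = an + b. Substituting each data point gives a linear system:
  4a + b = -6
  8a + b = -10
Solving the system yields a = -1, b = -2.
So g(n) = -n - 2.
The constant term is -2.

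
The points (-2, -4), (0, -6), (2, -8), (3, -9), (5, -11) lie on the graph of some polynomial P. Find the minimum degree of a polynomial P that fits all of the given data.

1

Divided differences on the nodes -2, 0, 2, 3, 5:
  order 0: -4  -6  -8  -9  -11
  order 1: -1  -1  -1  -1
  order 2: 0  0  0
  order 3: 0  0
  order 4: 0
The order-1 divided differences are all -1 (nonzero) and every higher order vanishes, so the data lies on a polynomial of degree exactly 1.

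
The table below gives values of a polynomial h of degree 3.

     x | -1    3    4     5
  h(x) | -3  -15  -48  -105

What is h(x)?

Write h(x) = ax^3 + bx^2 + cx + d. Substituting each data point gives a linear system:
  -a + b - c + d = -3
  27a + 9b + 3c + d = -15
  64a + 16b + 4c + d = -48
  125a + 25b + 5c + d = -105
Solving the system yields a = -1, b = 0, c = 4, d = 0.
So h(x) = -x^3 + 4x.
Check: h(3) = -15. ✓

h(x) = -x^3 + 4x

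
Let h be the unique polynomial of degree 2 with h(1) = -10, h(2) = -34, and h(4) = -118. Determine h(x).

Using the Lagrange interpolation formula with nodes 1, 2, 4:
  L_0(x) = (x - 2)(x - 4) / 3
  L_1(x) = (x - 1)(x - 4) / -2
  L_2(x) = (x - 1)(x - 2) / 6
Then h(x) = -10·L_0(x) - 34·L_1(x) - 118·L_2(x).
Expanding and collecting terms gives h(x) = -6x² - 6x + 2.
Check: h(4) = -118. ✓

h(x) = -6x^2 - 6x + 2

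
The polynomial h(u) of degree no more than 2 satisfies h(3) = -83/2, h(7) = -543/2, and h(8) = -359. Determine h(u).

Write h(u) = au^2 + bu + c. Substituting each data point gives a linear system:
  9a + 3b + c = -83/2
  49a + 7b + c = -543/2
  64a + 8b + c = -359
Solving the system yields a = -6, b = 5/2, c = 5.
So h(u) = -6u^2 + (5/2)u + 5.
Check: h(8) = -359. ✓

h(u) = -6u^2 + (5/2)u + 5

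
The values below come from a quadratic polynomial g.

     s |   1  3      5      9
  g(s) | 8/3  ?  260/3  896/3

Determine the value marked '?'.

86/3

The 3 known points determine the degree-2 polynomial uniquely.
Write g(s) = as^2 + bs + c. Substituting each data point gives a linear system:
  a + b + c = 8/3
  25a + 5b + c = 260/3
  81a + 9b + c = 896/3
Solving the system yields a = 4, b = -3, c = 5/3.
So g(s) = 4s² - 3s + 5/3.
Then g(3) = 86/3.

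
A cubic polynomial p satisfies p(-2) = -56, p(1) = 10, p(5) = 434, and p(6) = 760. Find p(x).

Write p(x) = ax^3 + bx^2 + cx + d. Substituting each data point gives a linear system:
  -8a + 4b - 2c + d = -56
  a + b + c + d = 10
  125a + 25b + 5c + d = 434
  216a + 36b + 6c + d = 760
Solving the system yields a = 4, b = -4, c = 6, d = 4.
So p(x) = 4x^3 - 4x^2 + 6x + 4.
Check: p(-2) = -56. ✓

p(x) = 4x^3 - 4x^2 + 6x + 4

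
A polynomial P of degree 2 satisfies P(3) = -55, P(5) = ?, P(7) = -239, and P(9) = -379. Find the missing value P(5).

The 3 known points determine the degree-2 polynomial uniquely.
Write P(n) = an^2 + bn + c. Substituting each data point gives a linear system:
  9a + 3b + c = -55
  49a + 7b + c = -239
  81a + 9b + c = -379
Solving the system yields a = -4, b = -6, c = -1.
So P(n) = -4n² - 6n - 1.
Then P(5) = -131.

-131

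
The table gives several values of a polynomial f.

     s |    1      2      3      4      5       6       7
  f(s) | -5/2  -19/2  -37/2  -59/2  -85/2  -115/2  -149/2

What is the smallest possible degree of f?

2

Forward differences of the values at s = 1, 2, 3, 4, 5, 6, 7:
  f  : -5/2  -19/2  -37/2  -59/2  -85/2  -115/2  -149/2
  Δ  : -7  -9  -11  -13  -15  -17
  Δ^2: -2  -2  -2  -2  -2
  Δ^3: 0  0  0  0
  Δ^4: 0  0  0
  Δ^5: 0  0
  Δ^6: 0
The second differences are constant (-2) and nonzero, while all higher differences vanish, so the minimal degree is 2.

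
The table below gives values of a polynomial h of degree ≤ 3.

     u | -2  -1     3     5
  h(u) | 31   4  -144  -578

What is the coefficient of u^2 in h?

-2

Write h(u) = au^3 + bu^2 + cu + d. Substituting each data point gives a linear system:
  -8a + 4b - 2c + d = 31
  -a + b - c + d = 4
  27a + 9b + 3c + d = -144
  125a + 25b + 5c + d = -578
Solving the system yields a = -4, b = -2, c = -5, d = -3.
So h(u) = -4u^3 - 2u^2 - 5u - 3.
The coefficient of u^2 is -2.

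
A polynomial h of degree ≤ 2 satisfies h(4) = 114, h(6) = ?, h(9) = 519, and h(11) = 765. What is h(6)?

The 3 known points determine the degree-2 polynomial uniquely.
Write h(n) = an^2 + bn + c. Substituting each data point gives a linear system:
  16a + 4b + c = 114
  81a + 9b + c = 519
  121a + 11b + c = 765
Solving the system yields a = 6, b = 3, c = 6.
So h(n) = 6n^2 + 3n + 6.
Then h(6) = 240.

240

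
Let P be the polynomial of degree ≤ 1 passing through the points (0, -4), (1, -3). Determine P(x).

Write P(x) = ax + b. Substituting each data point gives a linear system:
  b = -4
  a + b = -3
Solving the system yields a = 1, b = -4.
So P(x) = x - 4.
Check: P(0) = -4. ✓

P(x) = x - 4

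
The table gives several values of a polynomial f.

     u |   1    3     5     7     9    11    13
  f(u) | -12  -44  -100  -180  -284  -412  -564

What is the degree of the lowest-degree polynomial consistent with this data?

Forward differences of the values at u = 1, 3, 5, 7, 9, 11, 13:
  f  : -12  -44  -100  -180  -284  -412  -564
  Δ  : -32  -56  -80  -104  -128  -152
  Δ^2: -24  -24  -24  -24  -24
  Δ^3: 0  0  0  0
  Δ^4: 0  0  0
  Δ^5: 0  0
  Δ^6: 0
The second differences are constant (-24) and nonzero, while all higher differences vanish, so the minimal degree is 2.

2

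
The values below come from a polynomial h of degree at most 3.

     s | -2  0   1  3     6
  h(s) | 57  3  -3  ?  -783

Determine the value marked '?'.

-93

The 4 known points determine the degree-3 polynomial uniquely.
Write h(s) = as^3 + bs^2 + cs + d. Substituting each data point gives a linear system:
  -8a + 4b - 2c + d = 57
  d = 3
  a + b + c + d = -3
  216a + 36b + 6c + d = -783
Solving the system yields a = -4, b = 3, c = -5, d = 3.
So h(s) = -4s³ + 3s² - 5s + 3.
Then h(3) = -93.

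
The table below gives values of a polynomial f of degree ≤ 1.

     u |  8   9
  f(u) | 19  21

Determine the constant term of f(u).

3

Write f(u) = au + b. Substituting each data point gives a linear system:
  8a + b = 19
  9a + b = 21
Solving the system yields a = 2, b = 3.
So f(u) = 2u + 3.
The constant term is 3.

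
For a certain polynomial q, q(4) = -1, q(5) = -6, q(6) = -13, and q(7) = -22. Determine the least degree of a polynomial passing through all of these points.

2

Forward differences of the values at u = 4, 5, 6, 7:
  q  : -1  -6  -13  -22
  Δ  : -5  -7  -9
  Δ^2: -2  -2
  Δ^3: 0
The second differences are constant (-2) and nonzero, while all higher differences vanish, so the minimal degree is 2.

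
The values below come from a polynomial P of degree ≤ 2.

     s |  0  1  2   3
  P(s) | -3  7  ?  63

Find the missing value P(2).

The 3 known points determine the degree-2 polynomial uniquely.
Write P(s) = as^2 + bs + c. Substituting each data point gives a linear system:
  c = -3
  a + b + c = 7
  9a + 3b + c = 63
Solving the system yields a = 6, b = 4, c = -3.
So P(s) = 6s^2 + 4s - 3.
Then P(2) = 29.

29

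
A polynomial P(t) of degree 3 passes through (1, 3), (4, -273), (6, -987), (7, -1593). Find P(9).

-3453

Using the Lagrange interpolation formula with nodes 1, 4, 6, 7:
  L_0(t) = (t - 4)(t - 6)(t - 7) / -90
  L_1(t) = (t - 1)(t - 6)(t - 7) / 18
  L_2(t) = (t - 1)(t - 4)(t - 7) / -10
  L_3(t) = (t - 1)(t - 4)(t - 6) / 18
Then P(t) = 3·L_0(t) - 273·L_1(t) - 987·L_2(t) - 1593·L_3(t).
Expanding and collecting terms gives P(t) = -5t^3 + 2t^2 + 3t + 3.
Evaluating at t = 9: P(9) = -3453.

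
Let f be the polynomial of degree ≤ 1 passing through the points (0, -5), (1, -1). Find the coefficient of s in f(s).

4

Write f(s) = as + b. Substituting each data point gives a linear system:
  b = -5
  a + b = -1
Solving the system yields a = 4, b = -5.
So f(s) = 4s - 5.
The leading coefficient is 4.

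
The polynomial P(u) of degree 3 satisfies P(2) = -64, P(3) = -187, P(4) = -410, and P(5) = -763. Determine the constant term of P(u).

Write P(u) = au^3 + bu^2 + cu + d. Substituting each data point gives a linear system:
  8a + 4b + 2c + d = -64
  27a + 9b + 3c + d = -187
  64a + 16b + 4c + d = -410
  125a + 25b + 5c + d = -763
Solving the system yields a = -5, b = -5, c = -3, d = 2.
So P(u) = -5u³ - 5u² - 3u + 2.
The constant term is 2.

2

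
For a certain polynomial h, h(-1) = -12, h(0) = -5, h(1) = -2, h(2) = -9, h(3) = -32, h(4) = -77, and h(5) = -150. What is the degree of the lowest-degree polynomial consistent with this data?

Forward differences of the values at s = -1, 0, 1, 2, 3, 4, 5:
  h  : -12  -5  -2  -9  -32  -77  -150
  Δ  : 7  3  -7  -23  -45  -73
  Δ^2: -4  -10  -16  -22  -28
  Δ^3: -6  -6  -6  -6
  Δ^4: 0  0  0
  Δ^5: 0  0
  Δ^6: 0
The third differences are constant (-6) and nonzero, while all higher differences vanish, so the minimal degree is 3.

3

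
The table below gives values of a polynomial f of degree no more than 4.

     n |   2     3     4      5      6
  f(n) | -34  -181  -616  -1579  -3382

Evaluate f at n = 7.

-6409

Forward differences of the values at n = 2, 3, 4, 5, 6:
  f  : -34  -181  -616  -1579  -3382
  Δ  : -147  -435  -963  -1803
  Δ^2: -288  -528  -840
  Δ^3: -240  -312
  Δ^4: -72
The fourth differences are constant, confirming degree 4.
Interpolating (Newton forward form) and evaluating at n = 7 gives f(7) = -6409.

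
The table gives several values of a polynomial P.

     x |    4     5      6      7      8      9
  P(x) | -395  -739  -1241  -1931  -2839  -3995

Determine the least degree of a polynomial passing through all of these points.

3

Forward differences of the values at x = 4, 5, 6, 7, 8, 9:
  P  : -395  -739  -1241  -1931  -2839  -3995
  Δ  : -344  -502  -690  -908  -1156
  Δ^2: -158  -188  -218  -248
  Δ^3: -30  -30  -30
  Δ^4: 0  0
  Δ^5: 0
The third differences are constant (-30) and nonzero, while all higher differences vanish, so the minimal degree is 3.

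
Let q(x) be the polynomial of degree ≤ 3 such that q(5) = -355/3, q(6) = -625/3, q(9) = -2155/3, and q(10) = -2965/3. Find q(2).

-13/3

Write q(x) = ax^3 + bx^2 + cx + d. Substituting each data point gives a linear system:
  125a + 25b + 5c + d = -355/3
  216a + 36b + 6c + d = -625/3
  729a + 81b + 9c + d = -2155/3
  1000a + 100b + 10c + d = -2965/3
Solving the system yields a = -1, b = 0, c = 1, d = 5/3.
So q(x) = -x^3 + x + 5/3.
Then q(2) = -13/3.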